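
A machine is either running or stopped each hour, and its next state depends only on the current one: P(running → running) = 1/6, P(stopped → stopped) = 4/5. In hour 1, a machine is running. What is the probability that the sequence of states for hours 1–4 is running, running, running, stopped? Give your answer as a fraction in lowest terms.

Hour 1 is given. For each transition, use the conditional probability from the current state:
P(running | running) = 1/6; P(running | running) = 1/6; P(stopped | running) = 5/6.
P = 1/6 × 1/6 × 5/6 = 5/216.

5/216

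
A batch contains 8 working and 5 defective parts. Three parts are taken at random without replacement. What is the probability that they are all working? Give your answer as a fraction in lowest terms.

P = 8/13 × 7/12 × 6/11 = 336/1716 = 28/143.

28/143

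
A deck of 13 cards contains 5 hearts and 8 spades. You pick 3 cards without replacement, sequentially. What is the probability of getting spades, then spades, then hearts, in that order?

Chain rule:
P = 8/13 × 7/12 × 5/11 = 280/1716 = 70/429.

70/429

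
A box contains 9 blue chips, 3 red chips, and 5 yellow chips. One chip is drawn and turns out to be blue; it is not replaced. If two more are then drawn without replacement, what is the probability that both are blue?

7/30

After the first draw, 8 of the remaining 16 chips are blue.
P = 8/16 × 7/15 = 56/240 = 7/30.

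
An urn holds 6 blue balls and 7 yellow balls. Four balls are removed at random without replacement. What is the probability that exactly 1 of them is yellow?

One ordering (yellow drawn first) has probability 7/13 × 6/12 × 5/11 × 4/10 = 840/17160 = 7/143.
There are C(4,1) = 4 such orderings, each equally likely, so P = 4 × 7/143 = 28/143.

28/143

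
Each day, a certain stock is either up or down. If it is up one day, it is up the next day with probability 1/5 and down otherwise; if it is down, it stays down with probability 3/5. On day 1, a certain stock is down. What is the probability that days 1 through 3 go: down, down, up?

Day 1 is given. For each transition, use the conditional probability from the current state:
P(down | down) = 3/5; P(up | down) = 2/5.
P = 3/5 × 2/5 = 6/25.

6/25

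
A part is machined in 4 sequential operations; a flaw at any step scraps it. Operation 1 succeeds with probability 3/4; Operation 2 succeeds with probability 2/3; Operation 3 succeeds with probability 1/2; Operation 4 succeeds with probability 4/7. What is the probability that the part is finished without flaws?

1/7

The events are sequential, so multiply the conditional probabilities:
P = 3/4 × 2/3 × 1/2 × 4/7 = 24/168 = 1/7.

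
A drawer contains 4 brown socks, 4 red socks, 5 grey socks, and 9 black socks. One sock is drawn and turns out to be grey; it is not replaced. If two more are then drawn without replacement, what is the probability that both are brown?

1/35

After the first draw, 4 of the remaining 21 socks are brown.
P = 4/21 × 3/20 = 12/420 = 1/35.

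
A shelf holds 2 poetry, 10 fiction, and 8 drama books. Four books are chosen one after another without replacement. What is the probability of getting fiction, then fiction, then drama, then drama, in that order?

Multiply the probability of each draw given the previous ones:
P = 10/20 × 9/19 × 8/18 × 7/17 = 5040/116280 = 14/323.

14/323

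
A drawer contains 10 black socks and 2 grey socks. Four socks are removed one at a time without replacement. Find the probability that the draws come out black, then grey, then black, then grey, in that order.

Multiply the probability of each draw given the previous ones:
P = 10/12 × 2/11 × 9/10 × 1/9 = 180/11880 = 1/66.

1/66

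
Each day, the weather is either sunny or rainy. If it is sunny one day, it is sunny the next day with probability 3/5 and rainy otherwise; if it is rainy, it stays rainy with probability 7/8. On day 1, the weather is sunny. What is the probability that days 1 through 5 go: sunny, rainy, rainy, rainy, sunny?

Day 1 is given. For each transition, use the conditional probability from the current state:
P(rainy | sunny) = 2/5; P(rainy | rainy) = 7/8; P(rainy | rainy) = 7/8; P(sunny | rainy) = 1/8.
P = 2/5 × 7/8 × 7/8 × 1/8 = 98/2560 = 49/1280.

49/1280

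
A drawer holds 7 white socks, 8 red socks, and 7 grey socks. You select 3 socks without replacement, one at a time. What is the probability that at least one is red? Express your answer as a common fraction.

P(no red) = 14/22 × 13/21 × 12/20 = 2184/9240 = 13/55.
P(at least one) = 1 − 13/55 = 42/55.

42/55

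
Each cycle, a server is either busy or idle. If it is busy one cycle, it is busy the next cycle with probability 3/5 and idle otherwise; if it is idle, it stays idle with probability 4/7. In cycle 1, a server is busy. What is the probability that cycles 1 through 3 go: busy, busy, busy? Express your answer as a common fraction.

9/25

Cycle 1 is given. For each transition, use the conditional probability from the current state:
P(busy | busy) = 3/5; P(busy | busy) = 3/5.
P = 3/5 × 3/5 = 9/25.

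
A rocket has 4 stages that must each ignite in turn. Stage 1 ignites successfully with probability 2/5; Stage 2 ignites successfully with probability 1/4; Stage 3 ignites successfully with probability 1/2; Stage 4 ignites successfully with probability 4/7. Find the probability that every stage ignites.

Each stage is reached only if all earlier stages succeed, so
P = 2/5 × 1/4 × 1/2 × 4/7 = 8/280 = 1/35.

1/35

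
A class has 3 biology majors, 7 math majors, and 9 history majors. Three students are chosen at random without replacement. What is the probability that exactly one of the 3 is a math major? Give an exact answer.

One ordering (a math major drawn first) has probability 7/19 × 12/18 × 11/17 = 924/5814 = 154/969.
There are C(3,1) = 3 such orderings, each equally likely, so P = 3 × 154/969 = 154/323.

154/323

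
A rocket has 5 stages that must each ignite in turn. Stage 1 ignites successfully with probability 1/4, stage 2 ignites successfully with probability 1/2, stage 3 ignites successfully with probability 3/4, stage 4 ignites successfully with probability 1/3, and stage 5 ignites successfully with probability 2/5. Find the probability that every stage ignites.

Each stage is reached only if all earlier stages succeed, so
P = 1/4 × 1/2 × 3/4 × 1/3 × 2/5 = 6/480 = 1/80.

1/80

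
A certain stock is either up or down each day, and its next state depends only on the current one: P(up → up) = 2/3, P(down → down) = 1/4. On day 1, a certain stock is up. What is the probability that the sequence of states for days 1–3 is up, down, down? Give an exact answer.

Day 1 is given. For each transition, use the conditional probability from the current state:
P(down | up) = 1/3; P(down | down) = 1/4.
P = 1/3 × 1/4 = 1/12.

1/12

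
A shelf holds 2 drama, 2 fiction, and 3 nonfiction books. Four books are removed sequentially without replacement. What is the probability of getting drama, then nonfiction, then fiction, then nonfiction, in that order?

1/35

Multiply the probability of each draw given the previous ones:
P = 2/7 × 3/6 × 2/5 × 2/4 = 24/840 = 1/35.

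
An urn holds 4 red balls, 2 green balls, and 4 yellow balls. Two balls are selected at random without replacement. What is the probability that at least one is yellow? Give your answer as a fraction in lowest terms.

2/3

P(no yellow) = 6/10 × 5/9 = 30/90 = 1/3.
P(at least one) = 1 − 1/3 = 2/3.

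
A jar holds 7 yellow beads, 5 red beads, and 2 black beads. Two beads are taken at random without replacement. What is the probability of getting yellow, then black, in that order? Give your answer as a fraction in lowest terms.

Each draw changes the counts, so multiply the conditional probabilities along the sequence:
P = 7/14 × 2/13 = 14/182 = 1/13.

1/13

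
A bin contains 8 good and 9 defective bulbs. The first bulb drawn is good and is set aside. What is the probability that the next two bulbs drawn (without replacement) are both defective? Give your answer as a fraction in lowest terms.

With the first bulb removed, 9 defective remain out of 16.
P = 9/16 × 8/15 = 72/240 = 3/10.

3/10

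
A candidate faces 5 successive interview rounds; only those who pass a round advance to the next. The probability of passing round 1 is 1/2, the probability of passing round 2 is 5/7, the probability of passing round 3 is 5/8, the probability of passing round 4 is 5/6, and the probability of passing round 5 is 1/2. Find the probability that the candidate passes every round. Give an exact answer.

Each stage is reached only if all earlier stages succeed, so
P = 1/2 × 5/7 × 5/8 × 5/6 × 1/2 = 125/1344.

125/1344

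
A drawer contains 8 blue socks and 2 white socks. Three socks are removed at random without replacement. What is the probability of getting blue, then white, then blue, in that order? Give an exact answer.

7/45

Chain rule:
P = 8/10 × 2/9 × 7/8 = 112/720 = 7/45.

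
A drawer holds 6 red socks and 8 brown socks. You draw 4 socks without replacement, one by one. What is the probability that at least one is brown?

986/1001

P(no brown) = 6/14 × 5/13 × 4/12 × 3/11 = 360/24024 = 15/1001.
P(at least one) = 1 − 15/1001 = 986/1001.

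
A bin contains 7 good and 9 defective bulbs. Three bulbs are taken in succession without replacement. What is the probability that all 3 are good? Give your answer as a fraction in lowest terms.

P(all good) = 7/16 × 6/15 × 5/14 = 210/3360 = 1/16.

1/16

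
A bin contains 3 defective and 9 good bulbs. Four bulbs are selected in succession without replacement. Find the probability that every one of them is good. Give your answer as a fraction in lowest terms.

14/55

P = 9/12 × 8/11 × 7/10 × 6/9 = 3024/11880 = 14/55.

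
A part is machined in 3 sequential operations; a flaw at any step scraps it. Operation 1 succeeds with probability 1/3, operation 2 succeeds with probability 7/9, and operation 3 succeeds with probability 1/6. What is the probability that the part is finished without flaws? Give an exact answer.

The events are sequential, so multiply the conditional probabilities:
P = 1/3 × 7/9 × 1/6 = 7/162.

7/162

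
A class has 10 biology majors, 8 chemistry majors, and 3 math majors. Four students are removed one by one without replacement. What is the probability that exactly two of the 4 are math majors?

One ordering (math majors drawn first) has probability 3/21 × 2/20 × 18/19 × 17/18 = 1836/143640 = 17/1330.
There are C(4,2) = 6 such orderings, each equally likely, so P = 6 × 17/1330 = 51/665.

51/665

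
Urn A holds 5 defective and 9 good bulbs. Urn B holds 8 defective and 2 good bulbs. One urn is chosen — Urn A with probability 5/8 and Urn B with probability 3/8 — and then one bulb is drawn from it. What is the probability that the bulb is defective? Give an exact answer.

From Urn A: P(defective) = 5/14.
From Urn B: P(defective) = 8/10.
Total probability = (5/8)(5/14) + (3/8)(8/10) = 293/560.

293/560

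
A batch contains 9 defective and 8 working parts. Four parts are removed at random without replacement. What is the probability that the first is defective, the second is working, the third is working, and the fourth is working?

Multiply the probability of each draw given the previous ones:
P = 9/17 × 8/16 × 7/15 × 6/14 = 3024/57120 = 9/170.

9/170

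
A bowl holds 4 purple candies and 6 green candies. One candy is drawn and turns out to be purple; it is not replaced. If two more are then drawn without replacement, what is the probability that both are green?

After the first draw, 6 of the remaining 9 candies are green.
P = 6/9 × 5/8 = 30/72 = 5/12.

5/12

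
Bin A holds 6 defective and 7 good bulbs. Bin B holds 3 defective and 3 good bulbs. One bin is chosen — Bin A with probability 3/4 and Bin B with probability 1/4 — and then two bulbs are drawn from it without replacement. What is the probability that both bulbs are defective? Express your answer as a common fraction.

From Bin A: P(both defective) = (6/13)(5/12) = 5/26.
From Bin B: P(both defective) = (3/6)(2/5) = 1/5.
Total probability = (3/4)(5/26) + (1/4)(1/5) = 101/520.

101/520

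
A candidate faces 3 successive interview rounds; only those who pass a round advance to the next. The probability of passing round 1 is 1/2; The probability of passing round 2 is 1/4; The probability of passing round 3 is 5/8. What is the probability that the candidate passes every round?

The events are sequential, so multiply the conditional probabilities:
P = 1/2 × 1/4 × 5/8 = 5/64.

5/64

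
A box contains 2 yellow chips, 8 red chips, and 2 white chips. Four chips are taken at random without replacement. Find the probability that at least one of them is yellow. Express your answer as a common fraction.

19/33

P(no yellow) = 10/12 × 9/11 × 8/10 × 7/9 = 5040/11880 = 14/33.
P(at least one) = 1 − 14/33 = 19/33.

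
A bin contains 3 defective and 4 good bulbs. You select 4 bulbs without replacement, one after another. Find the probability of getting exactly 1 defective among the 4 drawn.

One ordering (defective drawn first) has probability 3/7 × 4/6 × 3/5 × 2/4 = 72/840 = 3/35.
There are C(4,1) = 4 such orderings, each equally likely, so P = 4 × 3/35 = 12/35.

12/35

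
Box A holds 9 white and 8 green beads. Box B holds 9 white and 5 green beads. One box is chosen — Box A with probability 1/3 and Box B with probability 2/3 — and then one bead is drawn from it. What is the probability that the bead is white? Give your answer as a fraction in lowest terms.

From Box A: P(white) = 9/17.
From Box B: P(white) = 9/14.
Total probability = (1/3)(9/17) + (2/3)(9/14) = 72/119.

72/119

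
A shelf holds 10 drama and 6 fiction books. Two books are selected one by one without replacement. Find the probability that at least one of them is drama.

P(no drama) = 6/16 × 5/15 = 30/240 = 1/8.
P(at least one) = 1 − 1/8 = 7/8.

7/8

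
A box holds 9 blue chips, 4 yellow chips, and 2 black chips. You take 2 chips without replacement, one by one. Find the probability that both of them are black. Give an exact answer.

P(every draw is black) = 2/15 × 1/14 = 2/210 = 1/105.

1/105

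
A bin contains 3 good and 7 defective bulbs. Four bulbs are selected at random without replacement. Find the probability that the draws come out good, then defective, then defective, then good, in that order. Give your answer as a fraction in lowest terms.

1/20

Multiply the probability of each draw given the previous ones:
P = 3/10 × 7/9 × 6/8 × 2/7 = 252/5040 = 1/20.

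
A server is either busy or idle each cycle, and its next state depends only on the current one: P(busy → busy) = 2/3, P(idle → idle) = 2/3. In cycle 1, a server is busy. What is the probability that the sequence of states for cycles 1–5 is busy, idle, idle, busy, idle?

Cycle 1 is given. For each transition, use the conditional probability from the current state:
P(idle | busy) = 1/3; P(idle | idle) = 2/3; P(busy | idle) = 1/3; P(idle | busy) = 1/3.
P = 1/3 × 2/3 × 1/3 × 1/3 = 2/81.

2/81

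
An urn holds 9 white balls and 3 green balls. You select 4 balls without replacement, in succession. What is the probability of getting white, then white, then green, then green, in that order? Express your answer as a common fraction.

Chain rule:
P = 9/12 × 8/11 × 3/10 × 2/9 = 432/11880 = 2/55.

2/55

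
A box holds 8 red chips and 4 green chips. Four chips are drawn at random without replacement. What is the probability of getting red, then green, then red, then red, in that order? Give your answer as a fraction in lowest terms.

Multiply the probability of each draw given the previous ones:
P = 8/12 × 4/11 × 7/10 × 6/9 = 1344/11880 = 56/495.

56/495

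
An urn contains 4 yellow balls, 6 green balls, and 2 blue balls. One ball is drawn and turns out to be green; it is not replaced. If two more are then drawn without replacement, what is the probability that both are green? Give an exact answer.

2/11

After the first draw, 5 of the remaining 11 balls are green.
P = 5/11 × 4/10 = 20/110 = 2/11.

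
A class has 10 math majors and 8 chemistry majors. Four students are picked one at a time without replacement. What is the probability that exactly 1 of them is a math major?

One ordering (a math major drawn first) has probability 10/18 × 8/17 × 7/16 × 6/15 = 3360/73440 = 7/153.
There are C(4,1) = 4 such orderings, each equally likely, so P = 4 × 7/153 = 28/153.

28/153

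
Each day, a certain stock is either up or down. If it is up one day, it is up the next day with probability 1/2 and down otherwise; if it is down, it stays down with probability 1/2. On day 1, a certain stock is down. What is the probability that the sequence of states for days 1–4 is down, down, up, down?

1/8

Day 1 is given. For each transition, use the conditional probability from the current state:
P(down | down) = 1/2; P(up | down) = 1/2; P(down | up) = 1/2.
P = 1/2 × 1/2 × 1/2 = 1/8.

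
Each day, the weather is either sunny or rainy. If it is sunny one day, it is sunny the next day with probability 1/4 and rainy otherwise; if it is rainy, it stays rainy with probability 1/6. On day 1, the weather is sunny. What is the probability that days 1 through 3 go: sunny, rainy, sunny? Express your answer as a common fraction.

Day 1 is given. For each transition, use the conditional probability from the current state:
P(rainy | sunny) = 3/4; P(sunny | rainy) = 5/6.
P = 3/4 × 5/6 = 15/24 = 5/8.

5/8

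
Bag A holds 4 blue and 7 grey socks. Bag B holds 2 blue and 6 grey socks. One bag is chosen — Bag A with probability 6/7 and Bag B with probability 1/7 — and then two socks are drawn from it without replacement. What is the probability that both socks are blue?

From Bag A: P(both blue) = (4/11)(3/10) = 6/55.
From Bag B: P(both blue) = (2/8)(1/7) = 1/28.
Total probability = (6/7)(6/55) + (1/7)(1/28) = 1063/10780.

1063/10780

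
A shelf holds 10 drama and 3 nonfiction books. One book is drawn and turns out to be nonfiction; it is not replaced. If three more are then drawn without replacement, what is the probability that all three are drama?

6/11

After the first draw, 10 of the remaining 12 books are drama.
P = 10/12 × 9/11 × 8/10 = 720/1320 = 6/11.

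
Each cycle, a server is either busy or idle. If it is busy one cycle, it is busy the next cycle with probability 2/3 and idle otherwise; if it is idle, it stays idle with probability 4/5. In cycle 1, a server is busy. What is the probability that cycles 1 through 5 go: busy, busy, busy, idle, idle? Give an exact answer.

16/135

Cycle 1 is given. For each transition, use the conditional probability from the current state:
P(busy | busy) = 2/3; P(busy | busy) = 2/3; P(idle | busy) = 1/3; P(idle | idle) = 4/5.
P = 2/3 × 2/3 × 1/3 × 4/5 = 16/135.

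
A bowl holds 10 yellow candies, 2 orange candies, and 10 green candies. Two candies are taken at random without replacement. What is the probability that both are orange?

P(every draw is orange) = 2/22 × 1/21 = 2/462 = 1/231.

1/231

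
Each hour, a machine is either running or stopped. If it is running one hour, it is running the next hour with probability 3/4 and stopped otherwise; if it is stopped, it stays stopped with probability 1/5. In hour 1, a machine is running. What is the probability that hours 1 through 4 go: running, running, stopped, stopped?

Hour 1 is given. For each transition, use the conditional probability from the current state:
P(running | running) = 3/4; P(stopped | running) = 1/4; P(stopped | stopped) = 1/5.
P = 3/4 × 1/4 × 1/5 = 3/80.

3/80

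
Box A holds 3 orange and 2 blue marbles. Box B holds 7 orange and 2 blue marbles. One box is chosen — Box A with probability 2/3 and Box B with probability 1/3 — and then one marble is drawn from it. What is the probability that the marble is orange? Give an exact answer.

From Box A: P(orange) = 3/5.
From Box B: P(orange) = 7/9.
Total probability = (2/3)(3/5) + (1/3)(7/9) = 89/135.

89/135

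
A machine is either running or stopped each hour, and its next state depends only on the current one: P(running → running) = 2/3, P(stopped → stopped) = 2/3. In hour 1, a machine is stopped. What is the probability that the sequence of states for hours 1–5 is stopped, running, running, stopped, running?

2/81

Hour 1 is given. For each transition, use the conditional probability from the current state:
P(running | stopped) = 1/3; P(running | running) = 2/3; P(stopped | running) = 1/3; P(running | stopped) = 1/3.
P = 1/3 × 2/3 × 1/3 × 1/3 = 2/81.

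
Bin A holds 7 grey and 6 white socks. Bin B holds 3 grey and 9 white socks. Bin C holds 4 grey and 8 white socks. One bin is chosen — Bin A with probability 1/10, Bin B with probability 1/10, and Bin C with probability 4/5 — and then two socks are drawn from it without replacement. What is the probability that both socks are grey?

149/1430

From Bin A: P(both grey) = (7/13)(6/12) = 7/26.
From Bin B: P(both grey) = (3/12)(2/11) = 1/22.
From Bin C: P(both grey) = (4/12)(3/11) = 1/11.
Total probability = (1/10)(7/26) + (1/10)(1/22) + (4/5)(1/11) = 149/1430.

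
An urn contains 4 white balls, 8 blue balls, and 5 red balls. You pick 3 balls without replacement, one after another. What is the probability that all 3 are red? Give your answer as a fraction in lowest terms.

P = 5/17 × 4/16 × 3/15 = 60/4080 = 1/68.

1/68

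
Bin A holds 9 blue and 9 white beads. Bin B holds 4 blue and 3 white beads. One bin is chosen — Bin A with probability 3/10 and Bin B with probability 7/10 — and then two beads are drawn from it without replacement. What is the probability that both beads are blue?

From Bin A: P(both blue) = (9/18)(8/17) = 4/17.
From Bin B: P(both blue) = (4/7)(3/6) = 2/7.
Total probability = (3/10)(4/17) + (7/10)(2/7) = 23/85.

23/85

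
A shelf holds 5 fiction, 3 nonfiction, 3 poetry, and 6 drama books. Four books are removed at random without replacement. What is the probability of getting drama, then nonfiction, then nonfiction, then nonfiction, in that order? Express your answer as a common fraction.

Multiply the probability of each draw given the previous ones:
P = 6/17 × 3/16 × 2/15 × 1/14 = 36/57120 = 3/4760.

3/4760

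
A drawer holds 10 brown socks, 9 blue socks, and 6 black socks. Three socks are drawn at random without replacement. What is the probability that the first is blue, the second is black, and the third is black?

Each draw changes the counts, so multiply the conditional probabilities along the sequence:
P = 9/25 × 6/24 × 5/23 = 270/13800 = 9/460.

9/460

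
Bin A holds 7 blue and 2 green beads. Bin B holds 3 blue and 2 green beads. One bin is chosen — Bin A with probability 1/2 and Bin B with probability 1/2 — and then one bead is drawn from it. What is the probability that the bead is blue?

From Bin A: P(blue) = 7/9.
From Bin B: P(blue) = 3/5.
Total probability = (1/2)(7/9) + (1/2)(3/5) = 31/45.

31/45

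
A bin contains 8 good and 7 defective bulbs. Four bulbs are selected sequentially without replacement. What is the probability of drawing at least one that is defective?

37/39

P(no defective) = 8/15 × 7/14 × 6/13 × 5/12 = 1680/32760 = 2/39.
P(at least one) = 1 − 2/39 = 37/39.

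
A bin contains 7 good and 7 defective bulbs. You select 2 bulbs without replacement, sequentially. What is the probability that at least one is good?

10/13

P(no good) = 7/14 × 6/13 = 42/182 = 3/13.
P(at least one) = 1 − 3/13 = 10/13.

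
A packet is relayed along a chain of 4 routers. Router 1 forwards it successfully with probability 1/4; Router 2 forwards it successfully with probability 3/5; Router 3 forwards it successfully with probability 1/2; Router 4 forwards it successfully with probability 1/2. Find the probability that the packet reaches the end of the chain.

The events are sequential, so multiply the conditional probabilities:
P = 1/4 × 3/5 × 1/2 × 1/2 = 3/80.

3/80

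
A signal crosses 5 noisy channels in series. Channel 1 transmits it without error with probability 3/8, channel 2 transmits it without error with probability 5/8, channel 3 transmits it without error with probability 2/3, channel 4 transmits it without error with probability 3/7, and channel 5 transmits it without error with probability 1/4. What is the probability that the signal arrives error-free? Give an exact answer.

15/896

The events are sequential, so multiply the conditional probabilities:
P = 3/8 × 5/8 × 2/3 × 3/7 × 1/4 = 90/5376 = 15/896.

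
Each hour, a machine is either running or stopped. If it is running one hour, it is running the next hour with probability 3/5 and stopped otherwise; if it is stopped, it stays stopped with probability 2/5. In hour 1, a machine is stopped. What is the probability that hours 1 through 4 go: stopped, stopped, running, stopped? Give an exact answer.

12/125

Hour 1 is given. For each transition, use the conditional probability from the current state:
P(stopped | stopped) = 2/5; P(running | stopped) = 3/5; P(stopped | running) = 2/5.
P = 2/5 × 3/5 × 2/5 = 12/125.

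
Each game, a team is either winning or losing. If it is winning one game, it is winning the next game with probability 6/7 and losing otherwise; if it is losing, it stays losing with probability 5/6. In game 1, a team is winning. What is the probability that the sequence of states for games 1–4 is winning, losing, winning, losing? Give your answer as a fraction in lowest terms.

Game 1 is given. For each transition, use the conditional probability from the current state:
P(losing | winning) = 1/7; P(winning | losing) = 1/6; P(losing | winning) = 1/7.
P = 1/7 × 1/6 × 1/7 = 1/294.

1/294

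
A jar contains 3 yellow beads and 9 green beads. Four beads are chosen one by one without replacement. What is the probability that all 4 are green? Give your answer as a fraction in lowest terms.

14/55

P(all green) = 9/12 × 8/11 × 7/10 × 6/9 = 3024/11880 = 14/55.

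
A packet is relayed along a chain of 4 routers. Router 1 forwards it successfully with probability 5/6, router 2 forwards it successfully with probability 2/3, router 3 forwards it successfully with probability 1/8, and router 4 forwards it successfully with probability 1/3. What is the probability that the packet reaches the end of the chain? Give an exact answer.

The events are sequential, so multiply the conditional probabilities:
P = 5/6 × 2/3 × 1/8 × 1/3 = 10/432 = 5/216.

5/216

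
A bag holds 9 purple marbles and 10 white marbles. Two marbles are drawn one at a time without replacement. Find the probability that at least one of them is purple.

P(no purple) = 10/19 × 9/18 = 90/342 = 5/19.
P(at least one) = 1 − 5/19 = 14/19.

14/19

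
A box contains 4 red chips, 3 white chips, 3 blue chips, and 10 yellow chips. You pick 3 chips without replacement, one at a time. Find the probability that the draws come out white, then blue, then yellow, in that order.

Chain rule:
P = 3/20 × 3/19 × 10/18 = 90/6840 = 1/76.

1/76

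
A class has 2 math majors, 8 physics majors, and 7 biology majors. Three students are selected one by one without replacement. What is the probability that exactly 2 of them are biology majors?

21/68

One ordering (biology majors drawn first) has probability 7/17 × 6/16 × 10/15 = 420/4080 = 7/68.
There are C(3,2) = 3 such orderings, each equally likely, so P = 3 × 7/68 = 21/68.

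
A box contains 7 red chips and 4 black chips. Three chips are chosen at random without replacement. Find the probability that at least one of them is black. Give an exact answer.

P(no black) = 7/11 × 6/10 × 5/9 = 210/990 = 7/33.
P(at least one) = 1 − 7/33 = 26/33.

26/33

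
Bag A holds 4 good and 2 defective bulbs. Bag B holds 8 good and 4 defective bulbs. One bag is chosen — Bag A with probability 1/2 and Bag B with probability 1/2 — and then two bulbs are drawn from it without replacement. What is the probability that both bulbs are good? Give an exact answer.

68/165

From Bag A: P(both good) = (4/6)(3/5) = 2/5.
From Bag B: P(both good) = (8/12)(7/11) = 14/33.
Total probability = (1/2)(2/5) + (1/2)(14/33) = 68/165.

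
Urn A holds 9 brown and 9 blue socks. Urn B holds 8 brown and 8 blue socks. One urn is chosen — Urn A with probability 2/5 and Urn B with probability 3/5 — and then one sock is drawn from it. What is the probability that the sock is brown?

1/2

From Urn A: P(brown) = 9/18.
From Urn B: P(brown) = 8/16.
Total probability = (2/5)(9/18) + (3/5)(8/16) = 1/2.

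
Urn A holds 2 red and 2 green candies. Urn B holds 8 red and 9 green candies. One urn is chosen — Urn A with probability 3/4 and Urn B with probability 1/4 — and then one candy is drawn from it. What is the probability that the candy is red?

From Urn A: P(red) = 2/4.
From Urn B: P(red) = 8/17.
Total probability = (3/4)(2/4) + (1/4)(8/17) = 67/136.

67/136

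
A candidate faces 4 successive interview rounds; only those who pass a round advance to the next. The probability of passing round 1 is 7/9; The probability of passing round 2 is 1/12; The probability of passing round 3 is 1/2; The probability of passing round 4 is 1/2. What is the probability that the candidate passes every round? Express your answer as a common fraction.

Multiplying along the chain,
P = 7/9 × 1/12 × 1/2 × 1/2 = 7/432.

7/432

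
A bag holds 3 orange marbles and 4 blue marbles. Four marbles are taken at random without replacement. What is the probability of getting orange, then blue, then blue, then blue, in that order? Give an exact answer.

Chain rule:
P = 3/7 × 4/6 × 3/5 × 2/4 = 72/840 = 3/35.

3/35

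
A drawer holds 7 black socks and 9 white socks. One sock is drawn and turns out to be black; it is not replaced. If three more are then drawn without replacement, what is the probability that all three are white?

After the first draw, 9 of the remaining 15 socks are white.
P = 9/15 × 8/14 × 7/13 = 504/2730 = 12/65.

12/65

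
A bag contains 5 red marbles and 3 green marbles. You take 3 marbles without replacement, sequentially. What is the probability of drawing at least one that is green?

23/28

P(no green) = 5/8 × 4/7 × 3/6 = 60/336 = 5/28.
P(at least one) = 1 − 5/28 = 23/28.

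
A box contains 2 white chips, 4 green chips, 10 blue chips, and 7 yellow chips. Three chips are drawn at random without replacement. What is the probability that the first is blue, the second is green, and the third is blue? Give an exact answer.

60/1771

Each draw changes the counts, so multiply the conditional probabilities along the sequence:
P = 10/23 × 4/22 × 9/21 = 360/10626 = 60/1771.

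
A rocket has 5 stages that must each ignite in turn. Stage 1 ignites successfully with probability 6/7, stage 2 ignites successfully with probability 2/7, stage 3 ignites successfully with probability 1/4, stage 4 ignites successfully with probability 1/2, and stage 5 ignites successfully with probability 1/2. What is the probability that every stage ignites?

3/196

Multiplying along the chain,
P = 6/7 × 2/7 × 1/4 × 1/2 × 1/2 = 12/784 = 3/196.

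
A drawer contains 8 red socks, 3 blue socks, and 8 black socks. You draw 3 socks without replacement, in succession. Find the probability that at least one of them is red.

P(no red) = 11/19 × 10/18 × 9/17 = 990/5814 = 55/323.
P(at least one) = 1 − 55/323 = 268/323.

268/323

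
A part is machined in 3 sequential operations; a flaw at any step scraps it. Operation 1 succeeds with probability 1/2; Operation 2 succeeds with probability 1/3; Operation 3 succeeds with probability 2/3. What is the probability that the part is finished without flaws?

Each stage is reached only if all earlier stages succeed, so
P = 1/2 × 1/3 × 2/3 = 2/18 = 1/9.

1/9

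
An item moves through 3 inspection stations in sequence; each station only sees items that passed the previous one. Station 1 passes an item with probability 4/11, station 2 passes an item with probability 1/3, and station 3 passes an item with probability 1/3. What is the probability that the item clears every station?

4/99

The events are sequential, so multiply the conditional probabilities:
P = 4/11 × 1/3 × 1/3 = 4/99.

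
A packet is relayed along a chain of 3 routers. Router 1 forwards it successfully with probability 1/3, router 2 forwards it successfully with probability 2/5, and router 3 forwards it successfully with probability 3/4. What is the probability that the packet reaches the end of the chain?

1/10

Each stage is reached only if all earlier stages succeed, so
P = 1/3 × 2/5 × 3/4 = 6/60 = 1/10.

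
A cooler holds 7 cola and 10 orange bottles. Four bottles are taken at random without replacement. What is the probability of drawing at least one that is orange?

67/68

P(no orange) = 7/17 × 6/16 × 5/15 × 4/14 = 840/57120 = 1/68.
P(at least one) = 1 − 1/68 = 67/68.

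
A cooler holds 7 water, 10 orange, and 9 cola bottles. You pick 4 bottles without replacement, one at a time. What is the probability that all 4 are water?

P(all water) = 7/26 × 6/25 × 5/24 × 4/23 = 840/358800 = 7/2990.

7/2990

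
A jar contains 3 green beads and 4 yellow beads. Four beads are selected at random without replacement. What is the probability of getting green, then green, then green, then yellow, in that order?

Multiply the probability of each draw given the previous ones:
P = 3/7 × 2/6 × 1/5 × 4/4 = 24/840 = 1/35.

1/35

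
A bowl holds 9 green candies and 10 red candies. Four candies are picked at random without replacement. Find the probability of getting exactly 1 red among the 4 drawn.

70/323

One ordering (red drawn first) has probability 10/19 × 9/18 × 8/17 × 7/16 = 5040/93024 = 35/646.
There are C(4,1) = 4 such orderings, each equally likely, so P = 4 × 35/646 = 70/323.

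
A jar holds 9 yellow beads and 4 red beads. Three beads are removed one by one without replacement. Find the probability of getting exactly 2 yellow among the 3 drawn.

One ordering (yellow drawn first) has probability 9/13 × 8/12 × 4/11 = 288/1716 = 24/143.
There are C(3,2) = 3 such orderings, each equally likely, so P = 3 × 24/143 = 72/143.

72/143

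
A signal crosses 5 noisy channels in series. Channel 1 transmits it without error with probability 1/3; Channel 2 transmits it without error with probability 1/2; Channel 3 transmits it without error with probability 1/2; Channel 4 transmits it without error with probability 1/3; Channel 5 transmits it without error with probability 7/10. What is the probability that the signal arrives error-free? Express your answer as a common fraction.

7/360

Each stage is reached only if all earlier stages succeed, so
P = 1/3 × 1/2 × 1/2 × 1/3 × 7/10 = 7/360.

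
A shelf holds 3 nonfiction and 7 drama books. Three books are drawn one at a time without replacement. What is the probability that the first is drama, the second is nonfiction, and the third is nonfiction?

Chain rule:
P = 7/10 × 3/9 × 2/8 = 42/720 = 7/120.

7/120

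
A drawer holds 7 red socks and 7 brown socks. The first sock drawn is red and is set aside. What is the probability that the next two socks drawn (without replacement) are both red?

After the first draw, 6 of the remaining 13 socks are red.
P = 6/13 × 5/12 = 30/156 = 5/26.

5/26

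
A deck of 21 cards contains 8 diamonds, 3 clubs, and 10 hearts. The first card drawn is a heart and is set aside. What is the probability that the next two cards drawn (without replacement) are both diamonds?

After the first draw, 8 of the remaining 20 cards are diamonds.
P = 8/20 × 7/19 = 56/380 = 14/95.

14/95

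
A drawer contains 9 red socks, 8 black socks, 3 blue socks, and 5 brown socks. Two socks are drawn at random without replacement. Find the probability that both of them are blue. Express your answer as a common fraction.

P = 3/25 × 2/24 = 6/600 = 1/100.

1/100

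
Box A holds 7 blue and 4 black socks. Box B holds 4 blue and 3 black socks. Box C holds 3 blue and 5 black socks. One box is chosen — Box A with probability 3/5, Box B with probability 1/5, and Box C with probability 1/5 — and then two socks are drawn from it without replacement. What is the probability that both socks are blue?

From Box A: P(both blue) = (7/11)(6/10) = 21/55.
From Box B: P(both blue) = (4/7)(3/6) = 2/7.
From Box C: P(both blue) = (3/8)(2/7) = 3/28.
Total probability = (3/5)(21/55) + (1/5)(2/7) + (1/5)(3/28) = 2369/7700.

2369/7700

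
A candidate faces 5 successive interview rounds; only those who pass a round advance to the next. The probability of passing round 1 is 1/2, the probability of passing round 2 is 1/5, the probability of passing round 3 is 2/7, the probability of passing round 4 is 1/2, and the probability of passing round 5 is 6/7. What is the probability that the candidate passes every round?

3/245

Multiplying along the chain,
P = 1/2 × 1/5 × 2/7 × 1/2 × 6/7 = 12/980 = 3/245.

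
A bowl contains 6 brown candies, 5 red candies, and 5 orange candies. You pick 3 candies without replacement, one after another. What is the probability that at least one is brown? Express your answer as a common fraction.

P(no brown) = 10/16 × 9/15 × 8/14 = 720/3360 = 3/14.
P(at least one) = 1 − 3/14 = 11/14.

11/14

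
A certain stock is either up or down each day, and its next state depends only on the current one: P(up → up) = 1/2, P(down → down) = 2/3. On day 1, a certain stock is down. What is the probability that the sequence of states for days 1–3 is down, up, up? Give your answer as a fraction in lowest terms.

Day 1 is given. For each transition, use the conditional probability from the current state:
P(up | down) = 1/3; P(up | up) = 1/2.
P = 1/3 × 1/2 = 1/6.

1/6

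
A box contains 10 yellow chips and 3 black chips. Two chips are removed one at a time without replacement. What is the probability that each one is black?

1/26

P = 3/13 × 2/12 = 6/156 = 1/26.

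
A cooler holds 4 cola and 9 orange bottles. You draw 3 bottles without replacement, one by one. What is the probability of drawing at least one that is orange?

141/143

P(no orange) = 4/13 × 3/12 × 2/11 = 24/1716 = 2/143.
P(at least one) = 1 − 2/143 = 141/143.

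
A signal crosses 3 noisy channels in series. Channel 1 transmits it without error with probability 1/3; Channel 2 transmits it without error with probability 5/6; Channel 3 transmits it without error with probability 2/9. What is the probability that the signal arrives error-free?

5/81

The events are sequential, so multiply the conditional probabilities:
P = 1/3 × 5/6 × 2/9 = 10/162 = 5/81.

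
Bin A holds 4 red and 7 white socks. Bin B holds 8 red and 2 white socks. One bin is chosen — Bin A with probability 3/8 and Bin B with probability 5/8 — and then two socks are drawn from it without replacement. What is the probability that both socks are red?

From Bin A: P(both red) = (4/11)(3/10) = 6/55.
From Bin B: P(both red) = (8/10)(7/9) = 28/45.
Total probability = (3/8)(6/55) + (5/8)(28/45) = 851/1980.

851/1980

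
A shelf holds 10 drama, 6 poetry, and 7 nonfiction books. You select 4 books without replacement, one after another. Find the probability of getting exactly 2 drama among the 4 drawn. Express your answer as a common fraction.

One ordering (drama drawn first) has probability 10/23 × 9/22 × 13/21 × 12/20 = 14040/212520 = 117/1771.
There are C(4,2) = 6 such orderings, each equally likely, so P = 6 × 117/1771 = 702/1771.

702/1771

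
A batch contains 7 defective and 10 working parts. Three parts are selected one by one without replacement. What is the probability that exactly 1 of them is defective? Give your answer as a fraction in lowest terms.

63/136

One ordering (defective drawn first) has probability 7/17 × 10/16 × 9/15 = 630/4080 = 21/136.
There are C(3,1) = 3 such orderings, each equally likely, so P = 3 × 21/136 = 63/136.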